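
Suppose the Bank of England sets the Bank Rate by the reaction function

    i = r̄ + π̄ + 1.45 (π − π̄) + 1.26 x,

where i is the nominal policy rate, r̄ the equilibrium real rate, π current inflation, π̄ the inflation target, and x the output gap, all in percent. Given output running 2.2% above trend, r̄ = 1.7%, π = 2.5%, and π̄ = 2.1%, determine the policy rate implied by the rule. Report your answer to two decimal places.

Output 2.2% above potential → x = 2.2.
i = 1.7 + 2.1 + 1.45 × (2.5 − 2.1) + 1.26 × 2.2
   = 1.7 + 2.1 + 0.58 + 2.772 = 7.15

7.15%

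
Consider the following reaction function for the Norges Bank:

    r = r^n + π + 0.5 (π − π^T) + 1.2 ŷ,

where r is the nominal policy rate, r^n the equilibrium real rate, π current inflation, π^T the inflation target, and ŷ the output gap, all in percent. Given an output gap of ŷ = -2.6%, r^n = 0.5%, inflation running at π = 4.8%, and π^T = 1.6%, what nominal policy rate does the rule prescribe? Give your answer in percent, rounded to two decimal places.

r = 0.5 + 4.8 + 0.5 × (4.8 − 1.6) + 1.2 × (-2.6)
   = 0.5 + 4.8 + 1.6 − 3.12 = 3.78

3.78%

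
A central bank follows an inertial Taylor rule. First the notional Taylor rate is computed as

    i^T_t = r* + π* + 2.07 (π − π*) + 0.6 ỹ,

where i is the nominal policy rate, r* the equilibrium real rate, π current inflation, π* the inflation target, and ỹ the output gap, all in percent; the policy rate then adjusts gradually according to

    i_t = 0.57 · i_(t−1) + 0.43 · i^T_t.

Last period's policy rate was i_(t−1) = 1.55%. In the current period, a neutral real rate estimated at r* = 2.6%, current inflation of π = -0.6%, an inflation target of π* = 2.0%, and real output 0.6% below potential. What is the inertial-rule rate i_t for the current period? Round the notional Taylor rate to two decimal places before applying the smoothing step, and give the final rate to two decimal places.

Output 0.6% below potential → ỹ = -0.6.
i^T_t = 2.6 + 2.0 + 2.07 × (-0.6 − 2.0) + 0.6 × (-0.6)
   = 2.6 + 2 − 5.382 − 0.36 = -1.14
i_t = 0.57 × 1.55 + 0.43 × (-1.14) = 0.8835 − 0.4902 = 0.39

0.39%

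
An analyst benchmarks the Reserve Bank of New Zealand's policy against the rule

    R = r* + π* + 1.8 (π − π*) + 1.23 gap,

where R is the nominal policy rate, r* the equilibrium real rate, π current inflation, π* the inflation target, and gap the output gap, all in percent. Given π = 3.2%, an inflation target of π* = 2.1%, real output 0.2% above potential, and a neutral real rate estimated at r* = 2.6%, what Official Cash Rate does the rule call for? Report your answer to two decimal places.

Output 0.2% above potential → gap = 0.2.
R = 2.6 + 2.1 + 1.8 × (3.2 − 2.1) + 1.23 × 0.2
   = 2.6 + 2.1 + 1.98 + 0.246 = 6.93

6.93%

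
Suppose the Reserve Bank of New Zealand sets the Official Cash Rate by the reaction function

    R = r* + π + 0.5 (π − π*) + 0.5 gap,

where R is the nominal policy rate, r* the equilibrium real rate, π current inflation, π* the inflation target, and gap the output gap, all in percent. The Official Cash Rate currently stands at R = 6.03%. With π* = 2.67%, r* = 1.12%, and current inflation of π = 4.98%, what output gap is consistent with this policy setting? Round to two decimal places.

0.5 gap = 6.03 − 1.12 − 4.98 − 0.5 × (4.98 − 2.67) = -1.225
gap = -1.225 / 0.5 = -2.45

-2.45%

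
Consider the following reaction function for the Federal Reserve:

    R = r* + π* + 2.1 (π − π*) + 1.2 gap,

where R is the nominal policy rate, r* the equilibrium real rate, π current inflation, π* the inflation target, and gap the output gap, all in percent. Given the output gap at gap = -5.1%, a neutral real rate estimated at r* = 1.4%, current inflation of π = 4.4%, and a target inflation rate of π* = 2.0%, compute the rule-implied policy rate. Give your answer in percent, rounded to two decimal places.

2.32%

R = 1.4 + 2.0 + 2.1 × (4.4 − 2.0) + 1.2 × (-5.1)
   = 1.4 + 2 + 5.04 − 6.12 = 2.32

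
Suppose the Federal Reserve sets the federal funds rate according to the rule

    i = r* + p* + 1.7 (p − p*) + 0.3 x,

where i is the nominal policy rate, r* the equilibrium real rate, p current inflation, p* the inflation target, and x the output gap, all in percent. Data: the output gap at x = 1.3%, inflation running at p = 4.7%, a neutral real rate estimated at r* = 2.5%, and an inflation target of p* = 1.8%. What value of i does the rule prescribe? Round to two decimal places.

9.62%

i = 2.5 + 1.8 + 1.7 × (4.7 − 1.8) + 0.3 × 1.3
   = 2.5 + 1.8 + 4.93 + 0.39 = 9.62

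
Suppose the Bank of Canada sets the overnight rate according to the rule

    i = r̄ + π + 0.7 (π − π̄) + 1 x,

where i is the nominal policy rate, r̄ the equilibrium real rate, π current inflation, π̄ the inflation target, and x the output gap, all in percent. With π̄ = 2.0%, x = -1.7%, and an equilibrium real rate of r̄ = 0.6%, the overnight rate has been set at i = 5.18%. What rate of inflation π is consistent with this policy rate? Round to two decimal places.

Collecting π: i = r̄ + (1 + 0.7) π − 0.7 π̄ + 1 x
1.7 π = 5.18 − 0.6 + 0.7 × 2.0 − 1 × (-1.7) = 7.68
π = 7.68 / 1.7 = 4.52

4.52%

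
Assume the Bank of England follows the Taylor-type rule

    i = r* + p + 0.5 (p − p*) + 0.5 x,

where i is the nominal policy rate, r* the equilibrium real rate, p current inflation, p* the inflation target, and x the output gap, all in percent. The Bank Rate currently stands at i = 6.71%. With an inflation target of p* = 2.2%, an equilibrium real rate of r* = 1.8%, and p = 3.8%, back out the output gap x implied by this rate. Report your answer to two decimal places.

0.5 x = 6.71 − 1.8 − 3.8 − 0.5 × (3.8 − 2.2) = 0.31
x = 0.31 / 0.5 = 0.62

0.62%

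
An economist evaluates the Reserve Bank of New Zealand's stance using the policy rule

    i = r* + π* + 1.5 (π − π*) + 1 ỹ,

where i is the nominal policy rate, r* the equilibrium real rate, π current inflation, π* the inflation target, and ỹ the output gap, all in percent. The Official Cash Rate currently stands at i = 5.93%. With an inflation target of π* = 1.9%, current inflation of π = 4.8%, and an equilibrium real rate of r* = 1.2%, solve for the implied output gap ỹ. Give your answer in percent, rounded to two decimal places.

1 ỹ = 5.93 − 1.2 − 1.9 − 1.5 × (4.8 − 1.9) = -1.52
ỹ = -1.52 / 1 = -1.52

-1.52%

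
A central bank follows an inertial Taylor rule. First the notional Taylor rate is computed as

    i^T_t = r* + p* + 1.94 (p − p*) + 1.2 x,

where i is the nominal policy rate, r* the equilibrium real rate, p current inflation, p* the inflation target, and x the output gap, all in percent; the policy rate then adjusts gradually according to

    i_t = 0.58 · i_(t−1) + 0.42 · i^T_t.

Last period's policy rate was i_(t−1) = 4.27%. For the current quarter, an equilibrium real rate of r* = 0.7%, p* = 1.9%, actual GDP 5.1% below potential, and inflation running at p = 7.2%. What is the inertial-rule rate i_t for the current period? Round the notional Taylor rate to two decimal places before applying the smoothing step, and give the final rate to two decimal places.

5.32%

Output 5.1% below potential → x = -5.1.
i^T_t = 0.7 + 1.9 + 1.94 × (7.2 − 1.9) + 1.2 × (-5.1)
   = 0.7 + 1.9 + 10.282 − 6.12 = 6.76
i_t = 0.58 × 4.27 + 0.42 × 6.76 = 2.4766 + 2.8392 = 5.32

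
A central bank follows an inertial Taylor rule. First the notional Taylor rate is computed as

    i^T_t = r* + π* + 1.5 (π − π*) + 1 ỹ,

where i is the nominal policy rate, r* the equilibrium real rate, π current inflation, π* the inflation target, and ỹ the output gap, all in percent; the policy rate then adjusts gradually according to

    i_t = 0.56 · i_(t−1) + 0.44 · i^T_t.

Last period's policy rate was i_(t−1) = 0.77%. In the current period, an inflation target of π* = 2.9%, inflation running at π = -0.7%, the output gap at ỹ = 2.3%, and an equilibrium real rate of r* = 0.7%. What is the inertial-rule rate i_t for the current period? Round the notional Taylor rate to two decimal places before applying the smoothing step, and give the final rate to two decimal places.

i^T_t = 0.7 + 2.9 + 1.5 × (-0.7 − 2.9) + 1 × 2.3
   = 0.7 + 2.9 − 5.4 + 2.3 = 0.50
i_t = 0.56 × 0.77 + 0.44 × 0.50 = 0.4312 + 0.22 = 0.65

0.65%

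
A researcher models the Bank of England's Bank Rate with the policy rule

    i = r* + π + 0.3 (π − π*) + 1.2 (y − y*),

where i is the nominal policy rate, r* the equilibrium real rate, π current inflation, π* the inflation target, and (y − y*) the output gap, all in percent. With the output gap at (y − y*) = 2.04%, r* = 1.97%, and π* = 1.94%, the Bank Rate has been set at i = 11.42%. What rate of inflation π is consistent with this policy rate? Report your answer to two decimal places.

Collecting π: i = r* + (1 + 0.3) π − 0.3 π* + 1.2 (y − y*)
1.3 π = 11.42 − 1.97 + 0.3 × 1.94 − 1.2 × 2.04 = 7.584
π = 7.584 / 1.3 = 5.83

5.83%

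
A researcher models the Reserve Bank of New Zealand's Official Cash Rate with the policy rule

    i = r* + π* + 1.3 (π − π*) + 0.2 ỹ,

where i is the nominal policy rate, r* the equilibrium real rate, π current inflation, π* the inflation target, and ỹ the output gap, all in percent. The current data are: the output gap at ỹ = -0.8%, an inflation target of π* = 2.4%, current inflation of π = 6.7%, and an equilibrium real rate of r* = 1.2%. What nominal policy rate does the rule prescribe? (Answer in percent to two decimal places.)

i = 1.2 + 2.4 + 1.3 × (6.7 − 2.4) + 0.2 × (-0.8)
   = 1.2 + 2.4 + 5.59 − 0.16 = 9.03

9.03%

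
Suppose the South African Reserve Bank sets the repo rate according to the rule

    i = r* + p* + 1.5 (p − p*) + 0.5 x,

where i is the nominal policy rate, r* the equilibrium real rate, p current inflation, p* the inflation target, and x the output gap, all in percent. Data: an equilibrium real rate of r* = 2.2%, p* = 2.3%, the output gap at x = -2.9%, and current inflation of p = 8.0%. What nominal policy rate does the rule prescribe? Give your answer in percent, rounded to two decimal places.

11.60%

i = 2.2 + 2.3 + 1.5 × (8.0 − 2.3) + 0.5 × (-2.9)
   = 2.2 + 2.3 + 8.55 − 1.45 = 11.60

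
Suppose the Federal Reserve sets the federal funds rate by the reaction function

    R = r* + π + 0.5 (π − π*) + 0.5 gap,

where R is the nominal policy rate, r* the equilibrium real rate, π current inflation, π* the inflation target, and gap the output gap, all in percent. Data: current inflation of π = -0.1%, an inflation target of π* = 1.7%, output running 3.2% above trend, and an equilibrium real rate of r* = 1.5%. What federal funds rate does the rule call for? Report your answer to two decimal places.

Output 3.2% above potential → gap = 3.2.
R = 1.5 + (-0.1) + 0.5 × (-0.1 − 1.7) + 0.5 × 3.2
   = 1.5 − 0.1 − 0.9 + 1.6 = 2.10

2.10%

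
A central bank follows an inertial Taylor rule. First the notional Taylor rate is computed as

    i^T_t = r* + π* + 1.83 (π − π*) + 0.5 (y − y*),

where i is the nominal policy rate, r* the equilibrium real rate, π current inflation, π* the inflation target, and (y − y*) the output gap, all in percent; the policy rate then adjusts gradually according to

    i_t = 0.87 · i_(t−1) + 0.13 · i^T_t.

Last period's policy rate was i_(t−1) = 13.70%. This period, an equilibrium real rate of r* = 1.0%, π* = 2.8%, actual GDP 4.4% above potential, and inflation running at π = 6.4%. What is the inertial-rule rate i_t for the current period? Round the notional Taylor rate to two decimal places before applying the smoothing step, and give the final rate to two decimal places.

Output 4.4% above potential → (y − y*) = 4.4.
i^T_t = 1.0 + 2.8 + 1.83 × (6.4 − 2.8) + 0.5 × 4.4
   = 1.0 + 2.8 + 6.588 + 2.2 = 12.59
i_t = 0.87 × 13.70 + 0.13 × 12.59 = 11.919 + 1.6367 = 13.56

13.56%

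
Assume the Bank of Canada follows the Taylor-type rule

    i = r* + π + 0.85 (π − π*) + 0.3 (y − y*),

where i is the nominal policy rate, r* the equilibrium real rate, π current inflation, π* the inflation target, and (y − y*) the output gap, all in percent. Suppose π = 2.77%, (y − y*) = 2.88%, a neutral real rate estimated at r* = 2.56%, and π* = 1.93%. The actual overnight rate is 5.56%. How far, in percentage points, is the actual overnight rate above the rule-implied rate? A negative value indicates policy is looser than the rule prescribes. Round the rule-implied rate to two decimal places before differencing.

-1.35 pp

i = 2.56 + 2.77 + 0.85 × (2.77 − 1.93) + 0.3 × 2.88
   = 2.56 + 2.77 + 0.714 + 0.864 = 6.91
Deviation = 5.56 − 6.91 = -1.35 pp.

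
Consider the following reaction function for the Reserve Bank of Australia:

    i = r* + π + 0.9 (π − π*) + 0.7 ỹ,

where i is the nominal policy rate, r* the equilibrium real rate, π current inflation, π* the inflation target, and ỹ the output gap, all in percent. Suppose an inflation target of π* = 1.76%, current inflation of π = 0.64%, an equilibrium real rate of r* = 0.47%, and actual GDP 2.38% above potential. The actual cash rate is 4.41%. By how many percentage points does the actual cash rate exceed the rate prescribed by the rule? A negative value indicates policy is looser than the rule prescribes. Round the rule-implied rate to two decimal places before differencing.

Output 2.38% above potential → ỹ = 2.38.
i = 0.47 + 0.64 + 0.9 × (0.64 − 1.76) + 0.7 × 2.38
   = 0.47 + 0.64 − 1.008 + 1.666 = 1.77
Deviation = 4.41 − 1.77 = 2.64 pp.

2.64 pp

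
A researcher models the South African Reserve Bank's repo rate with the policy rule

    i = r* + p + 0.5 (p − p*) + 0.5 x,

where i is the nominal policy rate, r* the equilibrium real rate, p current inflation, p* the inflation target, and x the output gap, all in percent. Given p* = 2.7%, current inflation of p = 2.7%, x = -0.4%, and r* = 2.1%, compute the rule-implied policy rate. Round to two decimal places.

i = 2.1 + 2.7 + 0.5 × (2.7 − 2.7) + 0.5 × (-0.4)
   = 2.1 + 2.7 + 0 − 0.2 = 4.60

4.60%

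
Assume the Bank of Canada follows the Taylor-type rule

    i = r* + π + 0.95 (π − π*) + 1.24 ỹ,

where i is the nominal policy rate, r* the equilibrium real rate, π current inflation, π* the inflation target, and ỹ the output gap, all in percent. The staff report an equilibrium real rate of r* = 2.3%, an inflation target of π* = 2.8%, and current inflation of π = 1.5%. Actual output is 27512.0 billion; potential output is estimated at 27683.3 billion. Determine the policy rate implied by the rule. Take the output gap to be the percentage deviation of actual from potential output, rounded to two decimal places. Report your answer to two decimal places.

Output gap = 100 × (27512.0 − 27683.3) / 27683.3 = -0.62%.
i = 2.30 + 1.50 + 0.95 × (1.50 − 2.80) + 1.24 × (-0.62)
   = 2.30 + 1.5 − 1.235 − 0.7688 = 1.80

1.80%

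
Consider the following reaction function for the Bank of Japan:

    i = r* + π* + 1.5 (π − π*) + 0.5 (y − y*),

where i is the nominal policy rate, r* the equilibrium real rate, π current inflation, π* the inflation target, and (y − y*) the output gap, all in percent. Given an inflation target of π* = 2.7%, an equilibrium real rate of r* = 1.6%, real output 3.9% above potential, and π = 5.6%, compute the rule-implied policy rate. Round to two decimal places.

10.60%

Output 3.9% above potential → (y − y*) = 3.9.
i = 1.6 + 2.7 + 1.5 × (5.6 − 2.7) + 0.5 × 3.9
   = 1.6 + 2.7 + 4.35 + 1.95 = 10.60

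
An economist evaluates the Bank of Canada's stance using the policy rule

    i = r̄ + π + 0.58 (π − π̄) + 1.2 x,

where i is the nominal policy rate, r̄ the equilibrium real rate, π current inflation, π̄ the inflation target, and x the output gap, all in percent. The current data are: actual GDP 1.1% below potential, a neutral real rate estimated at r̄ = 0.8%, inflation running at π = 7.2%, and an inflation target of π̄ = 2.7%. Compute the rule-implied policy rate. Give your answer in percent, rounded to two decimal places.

Output 1.1% below potential → x = -1.1.
i = 0.8 + 7.2 + 0.58 × (7.2 − 2.7) + 1.2 × (-1.1)
   = 0.8 + 7.2 + 2.61 − 1.32 = 9.29

9.29%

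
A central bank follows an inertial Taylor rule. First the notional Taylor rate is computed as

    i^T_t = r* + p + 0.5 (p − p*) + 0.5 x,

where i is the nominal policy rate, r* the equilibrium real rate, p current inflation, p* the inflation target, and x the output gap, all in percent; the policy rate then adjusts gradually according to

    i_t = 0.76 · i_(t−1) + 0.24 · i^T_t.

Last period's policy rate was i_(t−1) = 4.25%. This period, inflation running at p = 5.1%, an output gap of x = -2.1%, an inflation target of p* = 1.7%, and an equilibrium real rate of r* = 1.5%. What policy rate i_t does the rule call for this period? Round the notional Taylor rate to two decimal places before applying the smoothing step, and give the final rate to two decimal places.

i^T_t = 1.5 + 5.1 + 0.5 × (5.1 − 1.7) + 0.5 × (-2.1)
   = 1.5 + 5.1 + 1.7 − 1.05 = 7.25
i_t = 0.76 × 4.25 + 0.24 × 7.25 = 3.23 + 1.74 = 4.97

4.97%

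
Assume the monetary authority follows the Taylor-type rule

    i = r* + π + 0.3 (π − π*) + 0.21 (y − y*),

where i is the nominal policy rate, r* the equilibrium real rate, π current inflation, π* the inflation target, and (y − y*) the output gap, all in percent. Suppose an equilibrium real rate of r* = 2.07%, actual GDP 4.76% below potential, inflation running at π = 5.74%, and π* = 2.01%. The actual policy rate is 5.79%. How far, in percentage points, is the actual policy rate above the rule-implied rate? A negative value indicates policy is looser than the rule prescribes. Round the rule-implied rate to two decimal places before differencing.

Output 4.76% below potential → (y − y*) = -4.76.
i = 2.07 + 5.74 + 0.3 × (5.74 − 2.01) + 0.21 × (-4.76)
   = 2.07 + 5.74 + 1.119 − 0.9996 = 7.93
Deviation = 5.79 − 7.93 = -2.14 pp.

-2.14 pp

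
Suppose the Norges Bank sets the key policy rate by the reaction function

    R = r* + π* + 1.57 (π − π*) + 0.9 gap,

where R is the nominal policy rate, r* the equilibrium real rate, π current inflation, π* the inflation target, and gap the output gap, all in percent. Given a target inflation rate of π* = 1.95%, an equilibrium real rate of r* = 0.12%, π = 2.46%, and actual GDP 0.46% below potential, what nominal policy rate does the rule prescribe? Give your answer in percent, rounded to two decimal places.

2.46%

Output 0.46% below potential → gap = -0.46.
R = 0.12 + 1.95 + 1.57 × (2.46 − 1.95) + 0.9 × (-0.46)
   = 0.12 + 1.95 + 0.8007 − 0.414 = 2.46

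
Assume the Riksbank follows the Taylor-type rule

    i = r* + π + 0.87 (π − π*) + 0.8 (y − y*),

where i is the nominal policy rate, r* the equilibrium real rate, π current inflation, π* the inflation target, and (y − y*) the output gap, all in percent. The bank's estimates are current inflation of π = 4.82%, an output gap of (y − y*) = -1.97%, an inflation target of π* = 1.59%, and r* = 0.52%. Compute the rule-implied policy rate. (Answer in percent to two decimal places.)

i = 0.52 + 4.82 + 0.87 × (4.82 − 1.59) + 0.8 × (-1.97)
   = 0.52 + 4.82 + 2.8101 − 1.576 = 6.57

6.57%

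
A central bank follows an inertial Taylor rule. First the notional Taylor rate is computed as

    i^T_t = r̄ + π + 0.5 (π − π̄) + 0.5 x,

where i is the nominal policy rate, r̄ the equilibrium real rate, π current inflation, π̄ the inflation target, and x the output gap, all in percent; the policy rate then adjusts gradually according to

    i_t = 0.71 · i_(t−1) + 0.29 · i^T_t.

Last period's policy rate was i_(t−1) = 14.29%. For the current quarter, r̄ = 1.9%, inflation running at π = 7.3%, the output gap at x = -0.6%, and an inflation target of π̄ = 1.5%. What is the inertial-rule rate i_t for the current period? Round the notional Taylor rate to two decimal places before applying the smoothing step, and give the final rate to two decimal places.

13.57%

i^T_t = 1.9 + 7.3 + 0.5 × (7.3 − 1.5) + 0.5 × (-0.6)
   = 1.9 + 7.3 + 2.9 − 0.3 = 11.80
i_t = 0.71 × 14.29 + 0.29 × 11.80 = 10.1459 + 3.422 = 13.57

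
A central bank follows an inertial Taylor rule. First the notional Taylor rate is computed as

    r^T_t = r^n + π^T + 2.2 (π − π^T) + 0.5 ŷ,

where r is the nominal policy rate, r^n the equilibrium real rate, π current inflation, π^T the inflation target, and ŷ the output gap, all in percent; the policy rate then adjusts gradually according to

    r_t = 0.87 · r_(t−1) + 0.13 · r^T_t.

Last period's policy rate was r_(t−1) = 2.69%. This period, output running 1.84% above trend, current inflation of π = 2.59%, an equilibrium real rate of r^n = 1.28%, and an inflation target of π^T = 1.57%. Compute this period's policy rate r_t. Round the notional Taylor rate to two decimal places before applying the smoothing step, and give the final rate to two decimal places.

3.12%

Output 1.84% above potential → ŷ = 1.84.
r^T_t = 1.28 + 1.57 + 2.2 × (2.59 − 1.57) + 0.5 × 1.84
   = 1.28 + 1.57 + 2.244 + 0.92 = 6.01
r_t = 0.87 × 2.69 + 0.13 × 6.01 = 2.3403 + 0.7813 = 3.12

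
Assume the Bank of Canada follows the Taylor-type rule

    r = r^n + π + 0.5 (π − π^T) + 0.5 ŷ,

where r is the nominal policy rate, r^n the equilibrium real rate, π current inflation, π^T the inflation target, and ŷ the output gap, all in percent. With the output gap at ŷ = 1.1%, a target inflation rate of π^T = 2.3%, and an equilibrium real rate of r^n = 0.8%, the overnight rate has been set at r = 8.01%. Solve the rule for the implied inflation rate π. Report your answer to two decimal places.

Collecting π: r = r^n + (1 + 0.5) π − 0.5 π^T + 0.5 ŷ
1.5 π = 8.01 − 0.8 + 0.5 × 2.3 − 0.5 × 1.1 = 7.81
π = 7.81 / 1.5 = 5.21

5.21%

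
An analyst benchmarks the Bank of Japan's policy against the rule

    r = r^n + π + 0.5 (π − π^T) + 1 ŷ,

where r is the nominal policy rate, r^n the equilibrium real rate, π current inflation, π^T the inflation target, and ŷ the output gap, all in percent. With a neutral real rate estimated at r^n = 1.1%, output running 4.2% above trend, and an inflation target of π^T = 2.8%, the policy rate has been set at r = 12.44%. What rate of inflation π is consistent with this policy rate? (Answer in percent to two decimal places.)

Output 4.2% above potential → ŷ = 4.2.
Collecting π: r = r^n + (1 + 0.5) π − 0.5 π^T + 1 ŷ
1.5 π = 12.44 − 1.1 + 0.5 × 2.8 − 1 × 4.2 = 8.54
π = 8.54 / 1.5 = 5.69

5.69%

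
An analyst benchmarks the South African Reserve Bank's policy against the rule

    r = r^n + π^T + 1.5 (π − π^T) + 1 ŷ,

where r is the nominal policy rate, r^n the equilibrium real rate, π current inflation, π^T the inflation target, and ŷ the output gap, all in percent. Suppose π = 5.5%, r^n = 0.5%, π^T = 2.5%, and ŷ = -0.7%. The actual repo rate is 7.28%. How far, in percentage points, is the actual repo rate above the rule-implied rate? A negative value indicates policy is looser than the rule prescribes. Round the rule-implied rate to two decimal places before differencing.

0.48 pp

r = 0.5 + 2.5 + 1.5 × (5.5 − 2.5) + 1 × (-0.7)
   = 0.5 + 2.5 + 4.5 − 0.7 = 6.80
Deviation = 7.28 − 6.80 = 0.48 pp.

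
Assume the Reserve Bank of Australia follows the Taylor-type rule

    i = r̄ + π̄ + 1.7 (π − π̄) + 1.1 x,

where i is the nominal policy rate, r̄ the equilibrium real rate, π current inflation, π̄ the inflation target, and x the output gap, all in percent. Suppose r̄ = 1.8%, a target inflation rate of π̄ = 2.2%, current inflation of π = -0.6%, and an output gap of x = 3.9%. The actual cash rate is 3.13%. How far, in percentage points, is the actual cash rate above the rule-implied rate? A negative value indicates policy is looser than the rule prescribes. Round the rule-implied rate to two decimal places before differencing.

i = 1.8 + 2.2 + 1.7 × (-0.6 − 2.2) + 1.1 × 3.9
   = 1.8 + 2.2 − 4.76 + 4.29 = 3.53
Deviation = 3.13 − 3.53 = -0.40 pp.

-0.40 pp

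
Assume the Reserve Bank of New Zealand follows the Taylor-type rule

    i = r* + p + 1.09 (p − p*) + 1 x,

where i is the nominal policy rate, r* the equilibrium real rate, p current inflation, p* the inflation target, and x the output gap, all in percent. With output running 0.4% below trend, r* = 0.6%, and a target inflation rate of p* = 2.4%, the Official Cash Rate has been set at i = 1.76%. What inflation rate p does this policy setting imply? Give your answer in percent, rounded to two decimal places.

2.00%

Output 0.4% below potential → x = -0.4.
Collecting p: i = r* + (1 + 1.09) p − 1.09 p* + 1 x
2.09 p = 1.76 − 0.6 + 1.09 × 2.4 − 1 × (-0.4) = 4.176
p = 4.176 / 2.09 = 2.00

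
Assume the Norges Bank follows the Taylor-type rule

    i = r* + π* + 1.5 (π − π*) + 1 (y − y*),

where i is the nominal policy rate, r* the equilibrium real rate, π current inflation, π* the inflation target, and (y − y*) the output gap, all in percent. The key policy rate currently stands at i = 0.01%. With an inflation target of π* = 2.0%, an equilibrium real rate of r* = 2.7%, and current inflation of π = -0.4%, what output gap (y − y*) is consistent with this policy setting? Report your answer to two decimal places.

1 (y − y*) = 0.01 − 2.7 − 2.0 − 1.5 × ((-0.4) − 2.0) = -1.09
(y − y*) = -1.09 / 1 = -1.09

-1.09%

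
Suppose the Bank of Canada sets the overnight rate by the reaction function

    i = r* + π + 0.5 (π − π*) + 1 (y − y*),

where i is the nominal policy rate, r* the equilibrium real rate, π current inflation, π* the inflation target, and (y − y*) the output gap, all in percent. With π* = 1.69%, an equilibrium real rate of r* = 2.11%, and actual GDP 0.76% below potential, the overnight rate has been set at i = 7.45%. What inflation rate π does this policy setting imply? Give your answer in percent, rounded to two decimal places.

Output 0.76% below potential → (y − y*) = -0.76.
Collecting π: i = r* + (1 + 0.5) π − 0.5 π* + 1 (y − y*)
1.5 π = 7.45 − 2.11 + 0.5 × 1.69 − 1 × (-0.76) = 6.945
π = 6.945 / 1.5 = 4.63

4.63%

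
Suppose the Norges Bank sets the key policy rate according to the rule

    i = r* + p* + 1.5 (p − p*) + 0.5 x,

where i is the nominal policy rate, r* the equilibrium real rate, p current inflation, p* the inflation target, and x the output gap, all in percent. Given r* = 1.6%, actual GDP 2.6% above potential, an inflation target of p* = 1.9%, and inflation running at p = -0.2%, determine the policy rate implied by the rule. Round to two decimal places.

Output 2.6% above potential → x = 2.6.
i = 1.6 + 1.9 + 1.5 × (-0.2 − 1.9) + 0.5 × 2.6
   = 1.6 + 1.9 − 3.15 + 1.3 = 1.65

1.65%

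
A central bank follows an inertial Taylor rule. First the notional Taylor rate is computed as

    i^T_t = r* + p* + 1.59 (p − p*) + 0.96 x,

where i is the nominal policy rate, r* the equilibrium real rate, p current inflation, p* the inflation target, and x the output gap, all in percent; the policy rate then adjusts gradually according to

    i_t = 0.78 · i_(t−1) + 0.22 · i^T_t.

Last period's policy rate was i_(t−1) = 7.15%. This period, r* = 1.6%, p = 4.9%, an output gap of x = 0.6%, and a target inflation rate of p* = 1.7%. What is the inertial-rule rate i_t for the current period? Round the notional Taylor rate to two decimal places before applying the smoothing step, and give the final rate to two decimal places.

i^T_t = 1.6 + 1.7 + 1.59 × (4.9 − 1.7) + 0.96 × 0.6
   = 1.6 + 1.7 + 5.088 + 0.576 = 8.96
i_t = 0.78 × 7.15 + 0.22 × 8.96 = 5.577 + 1.9712 = 7.55

7.55%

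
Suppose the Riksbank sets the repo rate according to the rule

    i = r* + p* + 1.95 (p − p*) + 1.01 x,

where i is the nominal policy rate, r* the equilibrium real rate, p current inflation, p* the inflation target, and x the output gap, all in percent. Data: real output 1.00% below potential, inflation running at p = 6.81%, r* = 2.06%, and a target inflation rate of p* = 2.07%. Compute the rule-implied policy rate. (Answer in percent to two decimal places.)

12.36%

Output 1.00% below potential → x = -1.00.
i = 2.06 + 2.07 + 1.95 × (6.81 − 2.07) + 1.01 × (-1.00)
   = 2.06 + 2.07 + 9.243 − 1.01 = 12.36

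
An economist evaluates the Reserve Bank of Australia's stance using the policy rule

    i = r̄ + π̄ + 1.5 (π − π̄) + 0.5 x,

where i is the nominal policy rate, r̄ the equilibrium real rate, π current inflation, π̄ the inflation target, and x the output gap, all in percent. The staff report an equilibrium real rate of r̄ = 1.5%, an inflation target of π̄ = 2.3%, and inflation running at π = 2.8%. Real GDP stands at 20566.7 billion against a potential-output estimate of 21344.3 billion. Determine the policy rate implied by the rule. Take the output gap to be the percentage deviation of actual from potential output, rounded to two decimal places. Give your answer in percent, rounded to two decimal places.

Output gap = 100 × (20566.7 − 21344.3) / 21344.3 = -3.64%.
i = 1.50 + 2.30 + 1.5 × (2.80 − 2.30) + 0.5 × (-3.64)
   = 1.50 + 2.3 + 0.75 − 1.82 = 2.73

2.73%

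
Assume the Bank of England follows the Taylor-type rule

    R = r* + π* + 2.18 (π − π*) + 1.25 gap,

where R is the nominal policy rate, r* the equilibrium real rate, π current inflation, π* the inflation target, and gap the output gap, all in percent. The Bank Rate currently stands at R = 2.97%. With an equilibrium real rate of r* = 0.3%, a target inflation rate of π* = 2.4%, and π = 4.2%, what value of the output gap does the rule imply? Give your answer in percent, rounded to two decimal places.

-2.92%

1.25 gap = 2.97 − 0.3 − 2.4 − 2.18 × (4.2 − 2.4) = -3.654
gap = -3.654 / 1.25 = -2.92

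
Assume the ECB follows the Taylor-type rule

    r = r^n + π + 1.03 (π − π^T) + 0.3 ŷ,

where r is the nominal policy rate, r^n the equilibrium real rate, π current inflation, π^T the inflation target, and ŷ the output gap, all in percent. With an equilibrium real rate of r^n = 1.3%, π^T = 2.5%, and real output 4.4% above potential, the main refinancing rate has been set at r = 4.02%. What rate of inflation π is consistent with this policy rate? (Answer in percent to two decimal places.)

1.96%

Output 4.4% above potential → ŷ = 4.4.
Collecting π: r = r^n + (1 + 1.03) π − 1.03 π^T + 0.3 ŷ
2.03 π = 4.02 − 1.3 + 1.03 × 2.5 − 0.3 × 4.4 = 3.975
π = 3.975 / 2.03 = 1.96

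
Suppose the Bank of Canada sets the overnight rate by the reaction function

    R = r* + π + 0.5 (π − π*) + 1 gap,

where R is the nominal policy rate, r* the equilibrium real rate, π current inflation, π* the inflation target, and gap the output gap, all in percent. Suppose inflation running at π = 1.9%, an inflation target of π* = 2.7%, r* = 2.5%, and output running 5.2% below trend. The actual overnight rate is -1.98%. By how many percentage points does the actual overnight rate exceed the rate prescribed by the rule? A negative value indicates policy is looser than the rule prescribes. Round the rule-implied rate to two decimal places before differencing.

Output 5.2% below potential → gap = -5.2.
R = 2.5 + 1.9 + 0.5 × (1.9 − 2.7) + 1 × (-5.2)
   = 2.5 + 1.9 − 0.4 − 5.2 = -1.20
Deviation = -1.98 − (-1.20) = -0.78 pp.

-0.78 pp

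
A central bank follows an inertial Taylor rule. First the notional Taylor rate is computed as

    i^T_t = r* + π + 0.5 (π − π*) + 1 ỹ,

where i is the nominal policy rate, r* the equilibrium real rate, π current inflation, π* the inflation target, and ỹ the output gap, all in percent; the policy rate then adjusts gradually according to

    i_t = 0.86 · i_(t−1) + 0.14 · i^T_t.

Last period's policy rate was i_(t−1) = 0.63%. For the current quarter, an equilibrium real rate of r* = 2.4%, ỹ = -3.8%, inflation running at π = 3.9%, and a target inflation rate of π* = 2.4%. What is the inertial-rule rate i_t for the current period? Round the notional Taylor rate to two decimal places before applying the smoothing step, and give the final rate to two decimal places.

i^T_t = 2.4 + 3.9 + 0.5 × (3.9 − 2.4) + 1 × (-3.8)
   = 2.4 + 3.9 + 0.75 − 3.8 = 3.25
i_t = 0.86 × 0.63 + 0.14 × 3.25 = 0.5418 + 0.455 = 1.00

1.00%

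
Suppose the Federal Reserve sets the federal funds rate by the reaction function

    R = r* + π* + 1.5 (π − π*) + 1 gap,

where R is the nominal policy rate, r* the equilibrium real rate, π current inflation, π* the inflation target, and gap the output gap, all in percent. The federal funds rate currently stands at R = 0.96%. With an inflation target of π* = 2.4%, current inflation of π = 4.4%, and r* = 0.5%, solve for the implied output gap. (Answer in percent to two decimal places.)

1 gap = 0.96 − 0.5 − 2.4 − 1.5 × (4.4 − 2.4) = -4.94
gap = -4.94 / 1 = -4.94

-4.94%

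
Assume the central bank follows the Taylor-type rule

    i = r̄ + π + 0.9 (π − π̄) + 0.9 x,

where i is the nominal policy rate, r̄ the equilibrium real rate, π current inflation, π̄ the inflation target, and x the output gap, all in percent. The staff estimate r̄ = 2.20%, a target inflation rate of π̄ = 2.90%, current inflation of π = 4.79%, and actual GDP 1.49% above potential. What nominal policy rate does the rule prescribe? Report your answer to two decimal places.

10.03%

Output 1.49% above potential → x = 1.49.
i = 2.20 + 4.79 + 0.9 × (4.79 − 2.90) + 0.9 × 1.49
   = 2.20 + 4.79 + 1.701 + 1.341 = 10.03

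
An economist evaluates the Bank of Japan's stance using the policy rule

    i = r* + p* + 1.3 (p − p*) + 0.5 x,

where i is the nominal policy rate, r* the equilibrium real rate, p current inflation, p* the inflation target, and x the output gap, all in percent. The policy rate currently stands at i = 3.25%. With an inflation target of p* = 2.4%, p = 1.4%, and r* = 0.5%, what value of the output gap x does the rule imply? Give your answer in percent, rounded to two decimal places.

3.30%

0.5 x = 3.25 − 0.5 − 2.4 − 1.3 × (1.4 − 2.4) = 1.65
x = 1.65 / 0.5 = 3.30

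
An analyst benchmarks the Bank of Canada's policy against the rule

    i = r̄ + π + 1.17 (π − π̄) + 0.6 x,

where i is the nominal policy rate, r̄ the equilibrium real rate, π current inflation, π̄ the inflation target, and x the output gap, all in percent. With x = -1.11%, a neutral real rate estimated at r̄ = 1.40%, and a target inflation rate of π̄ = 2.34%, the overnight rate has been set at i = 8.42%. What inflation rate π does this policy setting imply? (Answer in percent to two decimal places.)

Collecting π: i = r̄ + (1 + 1.17) π − 1.17 π̄ + 0.6 x
2.17 π = 8.42 − 1.40 + 1.17 × 2.34 − 0.6 × (-1.11) = 10.4238
π = 10.4238 / 2.17 = 4.80

4.80%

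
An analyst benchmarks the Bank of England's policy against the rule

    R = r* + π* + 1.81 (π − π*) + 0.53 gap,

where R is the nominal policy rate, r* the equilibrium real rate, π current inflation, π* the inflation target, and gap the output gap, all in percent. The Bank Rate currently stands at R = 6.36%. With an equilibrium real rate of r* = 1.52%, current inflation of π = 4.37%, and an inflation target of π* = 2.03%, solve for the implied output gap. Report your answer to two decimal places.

-2.69%

0.53 gap = 6.36 − 1.52 − 2.03 − 1.81 × (4.37 − 2.03) = -1.4254
gap = -1.4254 / 0.53 = -2.69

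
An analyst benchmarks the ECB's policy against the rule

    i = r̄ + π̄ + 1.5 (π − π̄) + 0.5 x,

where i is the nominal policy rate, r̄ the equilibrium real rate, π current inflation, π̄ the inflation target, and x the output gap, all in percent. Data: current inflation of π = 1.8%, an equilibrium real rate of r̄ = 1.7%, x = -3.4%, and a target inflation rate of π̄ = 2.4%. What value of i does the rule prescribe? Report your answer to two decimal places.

i = 1.7 + 2.4 + 1.5 × (1.8 − 2.4) + 0.5 × (-3.4)
   = 1.7 + 2.4 − 0.9 − 1.7 = 1.50

1.50%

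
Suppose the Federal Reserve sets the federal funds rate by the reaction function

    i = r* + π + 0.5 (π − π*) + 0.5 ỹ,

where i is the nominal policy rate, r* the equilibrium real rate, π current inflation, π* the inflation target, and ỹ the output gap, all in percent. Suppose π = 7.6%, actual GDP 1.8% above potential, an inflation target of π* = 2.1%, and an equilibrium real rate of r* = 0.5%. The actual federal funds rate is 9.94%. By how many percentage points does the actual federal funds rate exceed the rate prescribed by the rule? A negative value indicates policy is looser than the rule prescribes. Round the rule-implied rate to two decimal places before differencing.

Output 1.8% above potential → ỹ = 1.8.
i = 0.5 + 7.6 + 0.5 × (7.6 − 2.1) + 0.5 × 1.8
   = 0.5 + 7.6 + 2.75 + 0.9 = 11.75
Deviation = 9.94 − 11.75 = -1.81 pp.

-1.81 pp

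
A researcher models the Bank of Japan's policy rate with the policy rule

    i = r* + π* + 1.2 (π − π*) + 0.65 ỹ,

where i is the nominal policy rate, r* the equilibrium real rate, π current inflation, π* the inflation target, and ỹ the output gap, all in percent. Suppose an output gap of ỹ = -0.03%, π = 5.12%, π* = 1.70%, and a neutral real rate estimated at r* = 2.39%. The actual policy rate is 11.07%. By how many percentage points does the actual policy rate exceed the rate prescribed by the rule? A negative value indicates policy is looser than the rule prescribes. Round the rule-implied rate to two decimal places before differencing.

i = 2.39 + 1.70 + 1.2 × (5.12 − 1.70) + 0.65 × (-0.03)
   = 2.39 + 1.7 + 4.104 − 0.0195 = 8.17
Deviation = 11.07 − 8.17 = 2.90 pp.

2.90 pp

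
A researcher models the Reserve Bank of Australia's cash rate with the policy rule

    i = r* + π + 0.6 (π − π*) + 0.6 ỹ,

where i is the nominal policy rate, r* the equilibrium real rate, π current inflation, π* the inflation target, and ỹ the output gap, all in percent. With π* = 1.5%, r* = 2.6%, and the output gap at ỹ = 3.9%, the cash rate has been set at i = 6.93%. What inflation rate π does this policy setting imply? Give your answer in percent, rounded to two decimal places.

1.81%

Collecting π: i = r* + (1 + 0.6) π − 0.6 π* + 0.6 ỹ
1.6 π = 6.93 − 2.6 + 0.6 × 1.5 − 0.6 × 3.9 = 2.89
π = 2.89 / 1.6 = 1.81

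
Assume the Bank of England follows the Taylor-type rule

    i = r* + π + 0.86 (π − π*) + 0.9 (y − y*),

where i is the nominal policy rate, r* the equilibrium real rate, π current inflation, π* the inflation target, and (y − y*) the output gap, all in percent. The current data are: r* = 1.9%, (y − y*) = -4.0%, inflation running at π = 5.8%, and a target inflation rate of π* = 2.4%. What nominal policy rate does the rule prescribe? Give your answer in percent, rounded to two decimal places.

i = 1.9 + 5.8 + 0.86 × (5.8 − 2.4) + 0.9 × (-4.0)
   = 1.9 + 5.8 + 2.924 − 3.6 = 7.02

7.02%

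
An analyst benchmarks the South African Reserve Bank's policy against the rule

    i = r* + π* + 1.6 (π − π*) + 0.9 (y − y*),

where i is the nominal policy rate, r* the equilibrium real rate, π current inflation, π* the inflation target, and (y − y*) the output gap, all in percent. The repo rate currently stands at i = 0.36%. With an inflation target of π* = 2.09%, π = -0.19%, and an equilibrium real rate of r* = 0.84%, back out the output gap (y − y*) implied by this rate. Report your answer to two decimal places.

1.20%

0.9 (y − y*) = 0.36 − 0.84 − 2.09 − 1.6 × ((-0.19) − 2.09) = 1.078
(y − y*) = 1.078 / 0.9 = 1.20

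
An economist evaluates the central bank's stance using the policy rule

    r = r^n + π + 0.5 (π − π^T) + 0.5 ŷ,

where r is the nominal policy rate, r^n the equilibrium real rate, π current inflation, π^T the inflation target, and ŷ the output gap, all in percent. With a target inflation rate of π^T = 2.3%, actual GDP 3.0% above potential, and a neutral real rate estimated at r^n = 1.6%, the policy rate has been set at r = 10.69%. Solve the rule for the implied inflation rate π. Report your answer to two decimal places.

5.83%

Output 3.0% above potential → ŷ = 3.0.
Collecting π: r = r^n + (1 + 0.5) π − 0.5 π^T + 0.5 ŷ
1.5 π = 10.69 − 1.6 + 0.5 × 2.3 − 0.5 × 3.0 = 8.74
π = 8.74 / 1.5 = 5.83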